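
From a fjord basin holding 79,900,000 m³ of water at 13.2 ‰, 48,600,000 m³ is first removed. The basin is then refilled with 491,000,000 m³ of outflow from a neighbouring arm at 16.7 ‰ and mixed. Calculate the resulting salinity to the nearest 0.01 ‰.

Remaining after removal: 31,300,000 m³ at 13.2 ‰ (salt = 413,160,000)
After addition: salt = 413,160,000 + 491,000,000×16.7 = 8,612,860,000; volume = 522,300,000 m³
S = 8,612,860,000 / 522,300,000 = 16.4903 ‰

16.49 ‰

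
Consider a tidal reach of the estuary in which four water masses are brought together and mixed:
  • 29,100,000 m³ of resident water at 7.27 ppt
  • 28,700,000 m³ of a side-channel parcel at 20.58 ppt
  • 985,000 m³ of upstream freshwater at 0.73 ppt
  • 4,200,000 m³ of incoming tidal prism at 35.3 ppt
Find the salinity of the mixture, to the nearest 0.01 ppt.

15.10 ppt

Weighted by volume,
salt = 29,100,000×7.27 + 28,700,000×20.58 + 985,000×0.73 + 4,200,000×35.3 = 211,557,000 + 590,646,000 + 719,050 + 148,260,000 = 951,182,050
volume = 29,100,000 + 28,700,000 + 985,000 + 4,200,000 = 62,985,000 m³
S = 951,182,050 / 62,985,000 = 15.1017 ppt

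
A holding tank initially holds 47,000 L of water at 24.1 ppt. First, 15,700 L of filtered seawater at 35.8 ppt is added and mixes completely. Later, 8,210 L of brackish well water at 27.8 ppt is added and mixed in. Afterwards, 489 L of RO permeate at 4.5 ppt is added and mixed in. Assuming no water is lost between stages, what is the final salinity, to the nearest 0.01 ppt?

Mass of salt is conserved:
Initial salt = 47,000×24.1 = 1,132,700
After stage 1: salt = 1,132,700 + 15,700×35.8 = 1,694,760; volume = 62,700 L; S = 27.03 ppt
After stage 2: salt = 1,694,760 + 8,210×27.8 = 1,922,998; volume = 70,910 L; S = 27.119 ppt
After stage 3: salt = 1,922,998 + 489×4.5 = 1,925,198.5; volume = 71,399 L
S = 1,925,198.5 / 71,399 = 26.9639 ppt

26.96 ppt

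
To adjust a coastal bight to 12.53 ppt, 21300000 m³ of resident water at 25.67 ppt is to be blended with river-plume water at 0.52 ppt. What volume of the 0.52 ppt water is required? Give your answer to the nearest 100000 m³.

Salt balance: 21,300,000×25.67 + V×0.52 = (21,300,000+V)×12.53
546,771,000 + 0.52V = 266,889,000 + 12.53V
279,882,000 = 12.01V
V = 23,304,079.93 m³

23300000 m³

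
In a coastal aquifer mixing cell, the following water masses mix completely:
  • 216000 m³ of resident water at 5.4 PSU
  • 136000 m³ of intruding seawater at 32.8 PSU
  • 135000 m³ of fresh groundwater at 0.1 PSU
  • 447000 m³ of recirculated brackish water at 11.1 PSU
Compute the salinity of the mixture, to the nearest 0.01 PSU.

11.35 PSU

Total salt / total volume:
salt = 216,000×5.4 + 136,000×32.8 + 135,000×0.1 + 447,000×11.1 = 1,166,400 + 4,460,800 + 13,500 + 4,961,700 = 10,602,400
volume = 216,000 + 136,000 + 135,000 + 447,000 = 934,000 m³
S = 10,602,400 / 934,000 = 11.3516 PSU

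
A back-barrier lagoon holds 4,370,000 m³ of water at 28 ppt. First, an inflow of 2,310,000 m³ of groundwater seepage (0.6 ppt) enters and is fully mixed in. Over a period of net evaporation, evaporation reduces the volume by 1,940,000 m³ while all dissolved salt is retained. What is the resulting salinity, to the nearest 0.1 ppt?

26.1 ppt

After mixing: salt = 4,370,000×28 + 2,310,000×0.6 = 123,746,000; volume = 6,680,000 m³
After evaporation: salt unchanged = 123,746,000; volume = 6,680,000 − 1,940,000 = 4,740,000 m³
S = 123,746,000 / 4,740,000 = 26.1068 ppt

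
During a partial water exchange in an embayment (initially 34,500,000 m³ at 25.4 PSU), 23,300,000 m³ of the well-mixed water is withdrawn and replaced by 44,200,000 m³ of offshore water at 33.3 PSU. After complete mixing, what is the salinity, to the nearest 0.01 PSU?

Remaining after removal: 11,200,000 m³ at 25.4 PSU (salt = 284,480,000)
After addition: salt = 284,480,000 + 44,200,000×33.3 = 1,756,340,000; volume = 55,400,000 m³
S = 1,756,340,000 / 55,400,000 = 31.7029 PSU

31.70 PSU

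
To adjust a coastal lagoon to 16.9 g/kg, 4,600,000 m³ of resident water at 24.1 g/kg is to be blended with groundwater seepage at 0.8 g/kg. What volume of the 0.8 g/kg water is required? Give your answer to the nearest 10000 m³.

2060000 m³

Salt balance: 4,600,000×24.1 + V×0.8 = (4,600,000+V)×16.9
110,860,000 + 0.8V = 77,740,000 + 16.9V
33,120,000 = 16.1V
V = 2,057,142.86 m³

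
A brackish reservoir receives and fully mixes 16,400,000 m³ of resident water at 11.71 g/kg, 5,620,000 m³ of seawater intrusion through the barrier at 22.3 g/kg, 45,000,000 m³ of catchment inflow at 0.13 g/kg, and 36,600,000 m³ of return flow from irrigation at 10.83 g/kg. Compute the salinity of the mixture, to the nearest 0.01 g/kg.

By conservation of dissolved salt,
salt = 16,400,000×11.71 + 5,620,000×22.3 + 45,000,000×0.13 + 36,600,000×10.83 = 192,044,000 + 125,326,000 + 5,850,000 + 396,378,000 = 719,598,000
volume = 16,400,000 + 5,620,000 + 45,000,000 + 36,600,000 = 103,620,000 m³
S = 719,598,000 / 103,620,000 = 6.9446 g/kg

6.94 g/kg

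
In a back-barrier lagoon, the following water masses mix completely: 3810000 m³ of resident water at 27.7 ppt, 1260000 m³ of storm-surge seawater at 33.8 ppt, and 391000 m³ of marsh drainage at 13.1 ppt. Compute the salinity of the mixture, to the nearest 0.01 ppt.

28.06 ppt

Mass of salt is conserved:
salt = 3,810,000×27.7 + 1,260,000×33.8 + 391,000×13.1 = 105,537,000 + 42,588,000 + 5,122,100 = 153,247,100
volume = 3,810,000 + 1,260,000 + 391,000 = 5,461,000 m³
S = 153,247,100 / 5,461,000 = 28.0621 ppt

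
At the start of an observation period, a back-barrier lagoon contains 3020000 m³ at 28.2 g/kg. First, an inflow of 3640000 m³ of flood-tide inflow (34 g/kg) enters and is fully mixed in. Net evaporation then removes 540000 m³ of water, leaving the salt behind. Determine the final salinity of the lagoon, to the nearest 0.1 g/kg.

34.1 g/kg

After mixing: salt = 3,020,000×28.2 + 3,640,000×34 = 208,924,000; volume = 6,660,000 m³
After evaporation: salt unchanged = 208,924,000; volume = 6,660,000 − 540,000 = 6,120,000 m³
S = 208,924,000 / 6,120,000 = 34.1379 g/kg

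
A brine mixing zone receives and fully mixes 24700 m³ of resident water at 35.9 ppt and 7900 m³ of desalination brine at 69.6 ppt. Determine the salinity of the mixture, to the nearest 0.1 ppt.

44.1 ppt

Conserving salt mass:
salt = 24,700×35.9 + 7,900×69.6 = 886,730 + 549,840 = 1,436,570
volume = 24,700 + 7,900 = 32,600 m³
S = 1,436,570 / 32,600 = 44.067 ppt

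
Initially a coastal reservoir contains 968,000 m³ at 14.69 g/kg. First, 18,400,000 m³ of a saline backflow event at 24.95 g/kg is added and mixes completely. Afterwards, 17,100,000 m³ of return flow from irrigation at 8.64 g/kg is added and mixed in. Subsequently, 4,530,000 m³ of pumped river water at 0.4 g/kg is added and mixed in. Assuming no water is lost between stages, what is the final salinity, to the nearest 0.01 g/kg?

Mass of salt is conserved:
Initial salt = 968,000×14.69 = 14,219,920
After stage 1: salt = 14,219,920 + 18,400,000×24.95 = 473,299,920; volume = 19,368,000 m³; S = 24.437 g/kg
After stage 2: salt = 473,299,920 + 17,100,000×8.64 = 621,043,920; volume = 36,468,000 m³; S = 17.03 g/kg
After stage 3: salt = 621,043,920 + 4,530,000×0.4 = 622,855,920; volume = 40,998,000 m³
S = 622,855,920 / 40,998,000 = 15.1923 g/kg

15.19 g/kg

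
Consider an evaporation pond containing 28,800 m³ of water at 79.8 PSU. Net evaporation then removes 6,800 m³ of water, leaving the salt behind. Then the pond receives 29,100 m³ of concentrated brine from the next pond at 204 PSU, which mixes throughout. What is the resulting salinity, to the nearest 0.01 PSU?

After evaporation: salt = 28,800×79.8 = 2,298,240; volume = 28,800 − 6,800 = 22,000 m³
After mixing: salt = 2,298,240 + 29,100×204 = 8,234,640; volume = 22,000 + 29,100 = 51,100 m³
S = 8,234,640 / 51,100 = 161.1476 PSU

161.15 PSU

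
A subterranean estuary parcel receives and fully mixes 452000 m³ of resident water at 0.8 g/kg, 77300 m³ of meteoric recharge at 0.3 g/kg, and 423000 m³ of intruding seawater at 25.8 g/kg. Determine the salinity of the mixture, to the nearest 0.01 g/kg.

11.86 g/kg

Weighted by volume,
salt = 452,000×0.8 + 77,300×0.3 + 423,000×25.8 = 361,600 + 23,190 + 10,913,400 = 11,298,190
volume = 452,000 + 77,300 + 423,000 = 952,300 m³
S = 11,298,190 / 952,300 = 11.8641 g/kg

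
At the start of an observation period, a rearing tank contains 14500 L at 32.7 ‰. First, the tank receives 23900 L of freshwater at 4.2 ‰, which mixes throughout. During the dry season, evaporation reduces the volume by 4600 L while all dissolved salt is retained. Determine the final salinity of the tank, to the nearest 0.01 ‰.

After mixing: salt = 14,500×32.7 + 23,900×4.2 = 574,530; volume = 38,400 L
After evaporation: salt unchanged = 574,530; volume = 38,400 − 4,600 = 33,800 L
S = 574,530 / 33,800 = 16.9979 ‰

17.00 ‰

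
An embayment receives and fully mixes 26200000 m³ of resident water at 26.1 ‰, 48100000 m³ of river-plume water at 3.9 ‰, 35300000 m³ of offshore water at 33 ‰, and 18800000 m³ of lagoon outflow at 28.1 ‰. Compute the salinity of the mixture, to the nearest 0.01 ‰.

Conserving salt mass:
salt = 26,200,000×26.1 + 48,100,000×3.9 + 35,300,000×33 + 18,800,000×28.1 = 683,820,000 + 187,590,000 + 1,164,900,000 + 528,280,000 = 2,564,590,000
volume = 26,200,000 + 48,100,000 + 35,300,000 + 18,800,000 = 128,400,000 m³
S = 2,564,590,000 / 128,400,000 = 19.9734 ‰

19.97 ‰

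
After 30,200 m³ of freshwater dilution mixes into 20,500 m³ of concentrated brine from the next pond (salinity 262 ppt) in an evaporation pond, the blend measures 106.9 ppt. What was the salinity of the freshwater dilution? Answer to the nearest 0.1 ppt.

1.6 ppt

Salt balance: 20,500×262 + 30,200×S = 50,700×106.9
5,371,000 + 30,200·S = 5,419,830
S = (5,419,830 − 5,371,000) / 30,200 = 1.6169 ppt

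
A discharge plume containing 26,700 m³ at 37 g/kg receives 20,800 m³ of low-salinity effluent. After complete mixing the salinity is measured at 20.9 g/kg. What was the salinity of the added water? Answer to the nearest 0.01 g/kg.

Salt balance: 26,700×37 + 20,800×S = 47,500×20.9
987,900 + 20,800·S = 992,750
S = (992,750 − 987,900) / 20,800 = 0.2332 g/kg

0.23 g/kg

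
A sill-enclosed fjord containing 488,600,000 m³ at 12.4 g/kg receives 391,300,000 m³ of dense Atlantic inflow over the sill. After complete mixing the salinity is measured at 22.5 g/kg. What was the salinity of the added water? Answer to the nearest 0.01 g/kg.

35.11 g/kg

Salt balance: 488,600,000×12.4 + 391,300,000×S = 879,900,000×22.5
6,058,640,000 + 391,300,000·S = 19,797,750,000
S = (19,797,750,000 − 6,058,640,000) / 391,300,000 = 35.1114 g/kg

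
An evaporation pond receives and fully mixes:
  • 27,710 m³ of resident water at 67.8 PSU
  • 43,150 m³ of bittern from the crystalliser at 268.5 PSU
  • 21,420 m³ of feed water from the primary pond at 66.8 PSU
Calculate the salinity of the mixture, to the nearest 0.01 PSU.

161.41 PSU

Mass of salt is conserved:
salt = 27,710×67.8 + 43,150×268.5 + 21,420×66.8 = 1,878,738 + 11,585,775 + 1,430,856 = 14,895,369
volume = 27,710 + 43,150 + 21,420 = 92,280 m³
S = 14,895,369 / 92,280 = 161.4149 PSU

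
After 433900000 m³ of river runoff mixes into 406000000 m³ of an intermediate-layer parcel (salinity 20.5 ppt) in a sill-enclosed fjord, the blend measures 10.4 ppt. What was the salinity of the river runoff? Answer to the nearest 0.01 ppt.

Salt balance: 406,000,000×20.5 + 433,900,000×S = 839,900,000×10.4
8,323,000,000 + 433,900,000·S = 8,734,960,000
S = (8,734,960,000 − 8,323,000,000) / 433,900,000 = 0.9494 ppt

0.95 ppt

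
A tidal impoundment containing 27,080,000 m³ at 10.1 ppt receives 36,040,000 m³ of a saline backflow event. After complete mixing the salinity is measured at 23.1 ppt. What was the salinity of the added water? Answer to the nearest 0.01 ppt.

32.87 ppt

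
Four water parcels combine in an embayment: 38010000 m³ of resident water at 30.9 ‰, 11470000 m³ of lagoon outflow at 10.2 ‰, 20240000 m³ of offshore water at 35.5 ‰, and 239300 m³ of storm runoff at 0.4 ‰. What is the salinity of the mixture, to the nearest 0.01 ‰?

Mass of salt is conserved:
salt = 38,010,000×30.9 + 11,470,000×10.2 + 20,240,000×35.5 + 239,300×0.4 = 1,174,509,000 + 116,994,000 + 718,520,000 + 95,720 = 2,010,118,720
volume = 38,010,000 + 11,470,000 + 20,240,000 + 239,300 = 69,959,300 m³
S = 2,010,118,720 / 69,959,300 = 28.7327 ‰

28.73 ‰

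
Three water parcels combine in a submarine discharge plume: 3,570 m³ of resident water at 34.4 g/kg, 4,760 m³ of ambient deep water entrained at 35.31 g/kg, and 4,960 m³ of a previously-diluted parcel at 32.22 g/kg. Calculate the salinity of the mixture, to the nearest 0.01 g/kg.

Weighted by volume,
salt = 3,570×34.4 + 4,760×35.31 + 4,960×32.22 = 122,808 + 168,075.6 + 159,811.2 = 450,694.8
volume = 3,570 + 4,760 + 4,960 = 13,290 m³
S = 450,694.8 / 13,290 = 33.9123 g/kg

33.91 g/kg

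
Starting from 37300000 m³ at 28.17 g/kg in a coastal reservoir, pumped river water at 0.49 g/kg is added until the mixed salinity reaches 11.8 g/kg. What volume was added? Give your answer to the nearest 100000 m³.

Salt balance: 37,300,000×28.17 + V×0.49 = (37,300,000+V)×11.8
1,050,741,000 + 0.49V = 440,140,000 + 11.8V
610,601,000 = 11.31V
V = 53,987,709.99 m³

54000000 m³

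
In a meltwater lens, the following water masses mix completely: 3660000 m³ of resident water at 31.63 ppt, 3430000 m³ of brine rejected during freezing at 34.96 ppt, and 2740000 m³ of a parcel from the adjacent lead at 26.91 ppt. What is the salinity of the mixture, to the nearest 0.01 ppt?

Salt balance:
salt = 3,660,000×31.63 + 3,430,000×34.96 + 2,740,000×26.91 = 115,765,800 + 119,912,800 + 73,733,400 = 309,412,000
volume = 3,660,000 + 3,430,000 + 2,740,000 = 9,830,000 m³
S = 309,412,000 / 9,830,000 = 31.4763 ppt

31.48 ppt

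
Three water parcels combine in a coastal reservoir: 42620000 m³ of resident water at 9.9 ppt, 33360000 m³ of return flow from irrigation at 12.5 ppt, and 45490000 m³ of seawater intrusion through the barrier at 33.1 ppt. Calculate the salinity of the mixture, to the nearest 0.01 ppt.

Conserving salt mass:
salt = 42,620,000×9.9 + 33,360,000×12.5 + 45,490,000×33.1 = 421,938,000 + 417,000,000 + 1,505,719,000 = 2,344,657,000
volume = 42,620,000 + 33,360,000 + 45,490,000 = 121,470,000 m³
S = 2,344,657,000 / 121,470,000 = 19.3024 ppt

19.30 ppt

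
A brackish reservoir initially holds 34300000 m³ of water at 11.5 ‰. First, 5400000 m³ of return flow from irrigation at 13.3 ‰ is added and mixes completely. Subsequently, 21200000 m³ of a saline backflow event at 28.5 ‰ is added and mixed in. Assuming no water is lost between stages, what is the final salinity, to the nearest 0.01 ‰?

17.58 ‰

Weighted by volume,
Initial salt = 34,300,000×11.5 = 394,450,000
After stage 1: salt = 394,450,000 + 5,400,000×13.3 = 466,270,000; volume = 39,700,000 m³; S = 11.745 ‰
After stage 2: salt = 466,270,000 + 21,200,000×28.5 = 1,070,470,000; volume = 60,900,000 m³
S = 1,070,470,000 / 60,900,000 = 17.5775 ‰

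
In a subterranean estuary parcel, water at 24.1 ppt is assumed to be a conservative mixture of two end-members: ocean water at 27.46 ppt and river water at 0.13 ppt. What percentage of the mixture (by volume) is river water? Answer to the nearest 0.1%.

Let f be the freshwater fraction. Salt balance per unit volume:
f×0.13 + (1−f)×27.46 = 24.1
f = (27.46 − 24.1) / (27.46 − 0.13) = 3.36/27.33 = 0.1229

12.3%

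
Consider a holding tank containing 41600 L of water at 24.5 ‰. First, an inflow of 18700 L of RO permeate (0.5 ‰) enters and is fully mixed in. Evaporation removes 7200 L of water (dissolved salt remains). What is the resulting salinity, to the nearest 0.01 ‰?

After mixing: salt = 41,600×24.5 + 18,700×0.5 = 1,028,550; volume = 60,300 L
After evaporation: salt unchanged = 1,028,550; volume = 60,300 − 7,200 = 53,100 L
S = 1,028,550 / 53,100 = 19.3701 ‰

19.37 ‰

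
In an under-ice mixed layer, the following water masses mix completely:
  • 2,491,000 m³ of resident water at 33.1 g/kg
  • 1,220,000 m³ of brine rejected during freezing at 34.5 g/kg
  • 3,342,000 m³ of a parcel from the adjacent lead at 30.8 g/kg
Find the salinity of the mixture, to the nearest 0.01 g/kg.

By conservation of dissolved salt,
salt = 2,491,000×33.1 + 1,220,000×34.5 + 3,342,000×30.8 = 82,452,100 + 42,090,000 + 102,933,600 = 227,475,700
volume = 2,491,000 + 1,220,000 + 3,342,000 = 7,053,000 m³
S = 227,475,700 / 7,053,000 = 32.2523 g/kg

32.25 g/kg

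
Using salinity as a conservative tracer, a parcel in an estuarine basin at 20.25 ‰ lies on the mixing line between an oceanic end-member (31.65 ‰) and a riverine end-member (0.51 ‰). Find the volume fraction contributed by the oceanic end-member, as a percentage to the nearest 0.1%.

Let g be the oceanic fraction. Salt balance per unit volume:
g×31.65 + (1−g)×0.51 = 20.25
g = (20.25 − 0.51) / (31.65 − 0.51) = 19.74/31.14 = 0.6339

63.4%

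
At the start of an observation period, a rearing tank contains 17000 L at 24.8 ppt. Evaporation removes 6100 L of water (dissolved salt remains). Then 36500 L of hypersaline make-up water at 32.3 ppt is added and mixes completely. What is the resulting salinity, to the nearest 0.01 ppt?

33.77 ppt

After evaporation: salt = 17,000×24.8 = 421,600; volume = 17,000 − 6,100 = 10,900 L
After mixing: salt = 421,600 + 36,500×32.3 = 1,600,550; volume = 10,900 + 36,500 = 47,400 L
S = 1,600,550 / 47,400 = 33.7669 ppt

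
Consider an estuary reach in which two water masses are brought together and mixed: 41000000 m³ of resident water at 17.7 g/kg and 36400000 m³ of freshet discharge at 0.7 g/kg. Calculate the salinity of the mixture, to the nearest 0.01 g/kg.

9.71 g/kg

Weighted by volume,
salt = 41,000,000×17.7 + 36,400,000×0.7 = 725,700,000 + 25,480,000 = 751,180,000
volume = 41,000,000 + 36,400,000 = 77,400,000 m³
S = 751,180,000 / 77,400,000 = 9.7052 g/kg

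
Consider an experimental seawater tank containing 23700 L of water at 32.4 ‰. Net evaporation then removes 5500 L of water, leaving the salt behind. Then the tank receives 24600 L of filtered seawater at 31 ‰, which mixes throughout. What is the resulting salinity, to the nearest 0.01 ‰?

35.76 ‰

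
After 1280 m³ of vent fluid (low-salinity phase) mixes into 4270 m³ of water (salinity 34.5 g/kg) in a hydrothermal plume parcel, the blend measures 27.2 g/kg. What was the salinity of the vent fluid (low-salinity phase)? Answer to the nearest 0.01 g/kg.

2.85 g/kg

Salt balance: 4,270×34.5 + 1,280×S = 5,550×27.2
147,315 + 1,280·S = 150,960
S = (150,960 − 147,315) / 1,280 = 2.8477 g/kg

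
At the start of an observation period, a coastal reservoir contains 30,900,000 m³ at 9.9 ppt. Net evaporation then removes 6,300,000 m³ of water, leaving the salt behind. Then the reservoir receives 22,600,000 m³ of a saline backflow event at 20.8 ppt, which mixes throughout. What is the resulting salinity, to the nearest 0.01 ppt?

16.44 ppt

After evaporation: salt = 30,900,000×9.9 = 305,910,000; volume = 30,900,000 − 6,300,000 = 24,600,000 m³
After mixing: salt = 305,910,000 + 22,600,000×20.8 = 775,990,000; volume = 24,600,000 + 22,600,000 = 47,200,000 m³
S = 775,990,000 / 47,200,000 = 16.4405 ppt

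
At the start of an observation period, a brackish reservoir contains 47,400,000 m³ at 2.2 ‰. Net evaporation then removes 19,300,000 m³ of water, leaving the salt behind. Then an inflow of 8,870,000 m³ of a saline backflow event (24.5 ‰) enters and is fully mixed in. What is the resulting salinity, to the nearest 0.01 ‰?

8.70 ‰

After evaporation: salt = 47,400,000×2.2 = 104,280,000; volume = 47,400,000 − 19,300,000 = 28,100,000 m³
After mixing: salt = 104,280,000 + 8,870,000×24.5 = 321,595,000; volume = 28,100,000 + 8,870,000 = 36,970,000 m³
S = 321,595,000 / 36,970,000 = 8.6988 ‰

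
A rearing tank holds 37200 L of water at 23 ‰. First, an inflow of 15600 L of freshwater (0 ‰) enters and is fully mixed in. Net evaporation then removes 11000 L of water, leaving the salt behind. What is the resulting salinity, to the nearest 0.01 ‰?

After mixing: salt = 37,200×23 + 15,600×0 = 855,600; volume = 52,800 L
After evaporation: salt unchanged = 855,600; volume = 52,800 − 11,000 = 41,800 L
S = 855,600 / 41,800 = 20.4689 ‰

20.47 ‰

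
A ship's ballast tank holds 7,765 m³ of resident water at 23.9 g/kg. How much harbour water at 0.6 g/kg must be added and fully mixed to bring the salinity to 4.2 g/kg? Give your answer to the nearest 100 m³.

42500 m³

Salt balance: 7,765×23.9 + V×0.6 = (7,765+V)×4.2
185,583.5 + 0.6V = 32,613 + 4.2V
152,970.5 = 3.6V
V = 42,491.81 m³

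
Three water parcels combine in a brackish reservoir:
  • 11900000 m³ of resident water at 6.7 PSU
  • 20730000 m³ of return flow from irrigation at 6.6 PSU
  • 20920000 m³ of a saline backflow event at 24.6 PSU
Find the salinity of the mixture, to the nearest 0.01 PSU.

Conserving salt mass:
salt = 11,900,000×6.7 + 20,730,000×6.6 + 20,920,000×24.6 = 79,730,000 + 136,818,000 + 514,632,000 = 731,180,000
volume = 11,900,000 + 20,730,000 + 20,920,000 = 53,550,000 m³
S = 731,180,000 / 53,550,000 = 13.6542 PSU

13.65 PSU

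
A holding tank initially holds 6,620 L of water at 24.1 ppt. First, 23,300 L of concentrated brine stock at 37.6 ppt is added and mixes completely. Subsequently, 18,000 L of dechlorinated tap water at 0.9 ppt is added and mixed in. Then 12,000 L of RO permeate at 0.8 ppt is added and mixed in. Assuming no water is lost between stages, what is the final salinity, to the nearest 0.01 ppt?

Conserving salt mass:
Initial salt = 6,620×24.1 = 159,542
After stage 1: salt = 159,542 + 23,300×37.6 = 1,035,622; volume = 29,920 L; S = 34.613 ppt
After stage 2: salt = 1,035,622 + 18,000×0.9 = 1,051,822; volume = 47,920 L; S = 21.95 ppt
After stage 3: salt = 1,051,822 + 12,000×0.8 = 1,061,422; volume = 59,920 L
S = 1,061,422 / 59,920 = 17.714 ppt

17.71 ppt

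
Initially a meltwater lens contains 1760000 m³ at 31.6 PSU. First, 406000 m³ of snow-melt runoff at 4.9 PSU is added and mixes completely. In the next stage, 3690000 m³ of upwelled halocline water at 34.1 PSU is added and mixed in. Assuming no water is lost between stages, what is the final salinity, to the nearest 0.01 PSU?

31.32 PSU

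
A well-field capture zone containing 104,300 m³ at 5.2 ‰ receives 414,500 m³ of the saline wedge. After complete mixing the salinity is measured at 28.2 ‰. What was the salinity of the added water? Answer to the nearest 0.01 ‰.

Salt balance: 104,300×5.2 + 414,500×S = 518,800×28.2
542,360 + 414,500·S = 14,630,160
S = (14,630,160 − 542,360) / 414,500 = 33.9875 ‰

33.99 ‰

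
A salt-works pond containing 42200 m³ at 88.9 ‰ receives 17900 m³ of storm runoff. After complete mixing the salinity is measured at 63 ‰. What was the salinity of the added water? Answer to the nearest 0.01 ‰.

1.94 ‰

Salt balance: 42,200×88.9 + 17,900×S = 60,100×63
3,751,580 + 17,900·S = 3,786,300
S = (3,786,300 − 3,751,580) / 17,900 = 1.9397 ‰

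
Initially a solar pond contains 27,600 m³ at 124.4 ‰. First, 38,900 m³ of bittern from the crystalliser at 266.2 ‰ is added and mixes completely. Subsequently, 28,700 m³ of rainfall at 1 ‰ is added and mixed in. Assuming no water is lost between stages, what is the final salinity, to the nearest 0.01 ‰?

Conserving salt mass:
Initial salt = 27,600×124.4 = 3,433,440
After stage 1: salt = 3,433,440 + 38,900×266.2 = 13,788,620; volume = 66,500 m³; S = 207.348 ‰
After stage 2: salt = 13,788,620 + 28,700×1 = 13,817,320; volume = 95,200 m³
S = 13,817,320 / 95,200 = 145.1399 ‰

145.14 ‰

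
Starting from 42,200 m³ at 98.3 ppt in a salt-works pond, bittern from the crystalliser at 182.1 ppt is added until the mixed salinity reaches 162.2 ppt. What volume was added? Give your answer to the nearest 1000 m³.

Salt balance: 42,200×98.3 + V×182.1 = (42,200+V)×162.2
4,148,260 + 182.1V = 6,844,840 + 162.2V
2,696,580 = 19.9V
V = 135,506.53 m³

136000 m³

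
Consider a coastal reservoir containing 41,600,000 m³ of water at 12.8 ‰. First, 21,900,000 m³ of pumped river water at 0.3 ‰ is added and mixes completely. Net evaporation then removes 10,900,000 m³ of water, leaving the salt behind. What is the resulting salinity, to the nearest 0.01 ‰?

10.25 ‰

After mixing: salt = 41,600,000×12.8 + 21,900,000×0.3 = 539,050,000; volume = 63,500,000 m³
After evaporation: salt unchanged = 539,050,000; volume = 63,500,000 − 10,900,000 = 52,600,000 m³
S = 539,050,000 / 52,600,000 = 10.2481 ‰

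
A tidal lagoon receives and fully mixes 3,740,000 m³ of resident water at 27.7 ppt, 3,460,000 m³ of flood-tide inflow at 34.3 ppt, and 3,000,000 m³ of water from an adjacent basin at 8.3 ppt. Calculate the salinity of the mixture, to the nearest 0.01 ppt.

24.23 ppt

Mass of salt is conserved:
salt = 3,740,000×27.7 + 3,460,000×34.3 + 3,000,000×8.3 = 103,598,000 + 118,678,000 + 24,900,000 = 247,176,000
volume = 3,740,000 + 3,460,000 + 3,000,000 = 10,200,000 m³
S = 247,176,000 / 10,200,000 = 24.2329 ppt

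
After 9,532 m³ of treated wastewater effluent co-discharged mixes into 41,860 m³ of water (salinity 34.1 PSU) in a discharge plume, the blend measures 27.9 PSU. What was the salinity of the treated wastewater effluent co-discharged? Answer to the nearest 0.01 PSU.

0.67 PSU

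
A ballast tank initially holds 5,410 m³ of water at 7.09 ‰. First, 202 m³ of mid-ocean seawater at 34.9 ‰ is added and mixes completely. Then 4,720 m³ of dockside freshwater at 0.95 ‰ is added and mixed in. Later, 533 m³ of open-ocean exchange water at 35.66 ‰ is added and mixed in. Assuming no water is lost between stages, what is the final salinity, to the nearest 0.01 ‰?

6.34 ‰

Conserving salt mass:
Initial salt = 5,410×7.09 = 38,356.9
After stage 1: salt = 38,356.9 + 202×34.9 = 45,406.7; volume = 5,612 m³; S = 8.091 ‰
After stage 2: salt = 45,406.7 + 4,720×0.95 = 49,890.7; volume = 10,332 m³; S = 4.829 ‰
After stage 3: salt = 49,890.7 + 533×35.66 = 68,897.48; volume = 10,865 m³
S = 68,897.48 / 10,865 = 6.3412 ‰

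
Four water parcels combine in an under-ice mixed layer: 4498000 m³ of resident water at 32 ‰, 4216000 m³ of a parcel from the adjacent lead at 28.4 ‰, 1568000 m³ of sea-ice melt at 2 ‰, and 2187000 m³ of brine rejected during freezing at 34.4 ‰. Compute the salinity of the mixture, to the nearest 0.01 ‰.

27.43 ‰

Weighted by volume,
salt = 4,498,000×32 + 4,216,000×28.4 + 1,568,000×2 + 2,187,000×34.4 = 143,936,000 + 119,734,400 + 3,136,000 + 75,232,800 = 342,039,200
volume = 4,498,000 + 4,216,000 + 1,568,000 + 2,187,000 = 12,469,000 m³
S = 342,039,200 / 12,469,000 = 27.4312 ‰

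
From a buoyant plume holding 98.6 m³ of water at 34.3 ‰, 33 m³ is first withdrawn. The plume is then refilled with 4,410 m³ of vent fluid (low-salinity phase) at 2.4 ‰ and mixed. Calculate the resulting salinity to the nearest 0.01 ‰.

Remaining after removal: 65.6 m³ at 34.3 ‰ (salt = 2,250.08)
After addition: salt = 2,250.08 + 4,410×2.4 = 12,834.08; volume = 4,475.6 m³
S = 12,834.08 / 4,475.6 = 2.8676 ‰

2.87 ‰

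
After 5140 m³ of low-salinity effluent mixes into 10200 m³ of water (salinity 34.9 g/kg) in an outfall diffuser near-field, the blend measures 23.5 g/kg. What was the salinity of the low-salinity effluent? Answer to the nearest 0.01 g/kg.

0.88 g/kg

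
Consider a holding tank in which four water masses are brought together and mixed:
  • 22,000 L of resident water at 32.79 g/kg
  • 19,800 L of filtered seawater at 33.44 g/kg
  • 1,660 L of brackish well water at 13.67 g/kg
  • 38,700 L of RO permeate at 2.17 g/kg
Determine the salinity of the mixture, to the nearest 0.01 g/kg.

Salt balance:
salt = 22,000×32.79 + 19,800×33.44 + 1,660×13.67 + 38,700×2.17 = 721,380 + 662,112 + 22,692.2 + 83,979 = 1,490,163.2
volume = 22,000 + 19,800 + 1,660 + 38,700 = 82,160 L
S = 1,490,163.2 / 82,160 = 18.1373 g/kg

18.14 g/kg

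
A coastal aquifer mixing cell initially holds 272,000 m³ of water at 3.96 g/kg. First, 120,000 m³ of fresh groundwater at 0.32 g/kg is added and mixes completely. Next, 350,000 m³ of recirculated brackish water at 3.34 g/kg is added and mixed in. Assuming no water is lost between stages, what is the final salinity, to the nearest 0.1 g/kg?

Mass of salt is conserved:
Initial salt = 272,000×3.96 = 1,077,120
After stage 1: salt = 1,077,120 + 120,000×0.32 = 1,115,520; volume = 392,000 m³; S = 2.846 g/kg
After stage 2: salt = 1,115,520 + 350,000×3.34 = 2,284,520; volume = 742,000 m³
S = 2,284,520 / 742,000 = 3.0789 g/kg

3.1 g/kg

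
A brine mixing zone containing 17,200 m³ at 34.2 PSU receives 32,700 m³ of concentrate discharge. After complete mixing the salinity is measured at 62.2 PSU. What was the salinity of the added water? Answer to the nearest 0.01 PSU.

76.93 PSU

Salt balance: 17,200×34.2 + 32,700×S = 49,900×62.2
588,240 + 32,700·S = 3,103,780
S = (3,103,780 − 588,240) / 32,700 = 76.9278 PSU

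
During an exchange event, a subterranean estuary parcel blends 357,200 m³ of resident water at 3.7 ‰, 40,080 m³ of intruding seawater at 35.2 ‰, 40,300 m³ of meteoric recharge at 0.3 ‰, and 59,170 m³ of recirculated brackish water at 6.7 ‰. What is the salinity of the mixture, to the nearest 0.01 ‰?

6.32 ‰

Mass of salt is conserved:
salt = 357,200×3.7 + 40,080×35.2 + 40,300×0.3 + 59,170×6.7 = 1,321,640 + 1,410,816 + 12,090 + 396,439 = 3,140,985
volume = 357,200 + 40,080 + 40,300 + 59,170 = 496,750 m³
S = 3,140,985 / 496,750 = 6.3231 ‰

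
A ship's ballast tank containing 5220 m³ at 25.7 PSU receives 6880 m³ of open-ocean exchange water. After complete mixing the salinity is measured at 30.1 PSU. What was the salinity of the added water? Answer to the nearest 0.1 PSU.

33.4 PSU

Salt balance: 5,220×25.7 + 6,880×S = 12,100×30.1
134,154 + 6,880·S = 364,210
S = (364,210 − 134,154) / 6,880 = 33.4384 PSU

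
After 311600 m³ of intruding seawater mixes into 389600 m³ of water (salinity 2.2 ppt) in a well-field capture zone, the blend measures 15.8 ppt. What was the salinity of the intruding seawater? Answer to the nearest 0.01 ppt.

Salt balance: 389,600×2.2 + 311,600×S = 701,200×15.8
857,120 + 311,600·S = 11,078,960
S = (11,078,960 − 857,120) / 311,600 = 32.8044 ppt

32.80 ppt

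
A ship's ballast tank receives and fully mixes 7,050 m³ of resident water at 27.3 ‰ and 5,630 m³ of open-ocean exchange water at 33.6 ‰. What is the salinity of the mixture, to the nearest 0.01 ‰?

By conservation of dissolved salt,
salt = 7,050×27.3 + 5,630×33.6 = 192,465 + 189,168 = 381,633
volume = 7,050 + 5,630 = 12,680 m³
S = 381,633 / 12,680 = 30.0972 ‰

30.10 ‰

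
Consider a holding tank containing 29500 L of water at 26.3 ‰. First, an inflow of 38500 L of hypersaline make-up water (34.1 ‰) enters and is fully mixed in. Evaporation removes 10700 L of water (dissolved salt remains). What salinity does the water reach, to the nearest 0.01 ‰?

36.45 ‰

After mixing: salt = 29,500×26.3 + 38,500×34.1 = 2,088,700; volume = 68,000 L
After evaporation: salt unchanged = 2,088,700; volume = 68,000 − 10,700 = 57,300 L
S = 2,088,700 / 57,300 = 36.452 ‰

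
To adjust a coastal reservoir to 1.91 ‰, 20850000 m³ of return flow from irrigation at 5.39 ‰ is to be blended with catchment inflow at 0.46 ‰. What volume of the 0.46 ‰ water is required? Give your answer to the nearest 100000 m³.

Salt balance: 20,850,000×5.39 + V×0.46 = (20,850,000+V)×1.91
112,381,500 + 0.46V = 39,823,500 + 1.91V
72,558,000 = 1.45V
V = 50,040,000 m³

50000000 m³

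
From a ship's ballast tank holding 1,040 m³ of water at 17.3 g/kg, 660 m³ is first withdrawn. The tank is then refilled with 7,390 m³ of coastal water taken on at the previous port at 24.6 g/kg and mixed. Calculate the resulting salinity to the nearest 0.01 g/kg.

Remaining after removal: 380 m³ at 17.3 g/kg (salt = 6,574)
After addition: salt = 6,574 + 7,390×24.6 = 188,368; volume = 7,770 m³
S = 188,368 / 7,770 = 24.243 g/kg

24.24 g/kg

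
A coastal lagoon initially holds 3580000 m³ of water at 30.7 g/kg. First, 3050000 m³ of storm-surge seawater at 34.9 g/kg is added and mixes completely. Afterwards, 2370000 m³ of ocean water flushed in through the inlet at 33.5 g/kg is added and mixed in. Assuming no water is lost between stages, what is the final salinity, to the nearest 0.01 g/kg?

Conserving salt mass:
Initial salt = 3,580,000×30.7 = 109,906,000
After stage 1: salt = 109,906,000 + 3,050,000×34.9 = 216,351,000; volume = 6,630,000 m³; S = 32.632 g/kg
After stage 2: salt = 216,351,000 + 2,370,000×33.5 = 295,746,000; volume = 9,000,000 m³
S = 295,746,000 / 9,000,000 = 32.8607 g/kg

32.86 g/kg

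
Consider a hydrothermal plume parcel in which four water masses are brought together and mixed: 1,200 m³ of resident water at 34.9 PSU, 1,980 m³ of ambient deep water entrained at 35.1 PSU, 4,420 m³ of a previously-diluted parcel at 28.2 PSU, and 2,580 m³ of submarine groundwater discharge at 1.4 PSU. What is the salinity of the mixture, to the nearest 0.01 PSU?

23.54 PSU

Mass of salt is conserved:
salt = 1,200×34.9 + 1,980×35.1 + 4,420×28.2 + 2,580×1.4 = 41,880 + 69,498 + 124,644 + 3,612 = 239,634
volume = 1,200 + 1,980 + 4,420 + 2,580 = 10,180 m³
S = 239,634 / 10,180 = 23.5397 PSU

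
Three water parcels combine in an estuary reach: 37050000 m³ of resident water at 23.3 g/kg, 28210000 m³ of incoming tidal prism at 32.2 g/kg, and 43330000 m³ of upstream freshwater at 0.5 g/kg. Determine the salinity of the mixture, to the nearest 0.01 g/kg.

16.51 g/kg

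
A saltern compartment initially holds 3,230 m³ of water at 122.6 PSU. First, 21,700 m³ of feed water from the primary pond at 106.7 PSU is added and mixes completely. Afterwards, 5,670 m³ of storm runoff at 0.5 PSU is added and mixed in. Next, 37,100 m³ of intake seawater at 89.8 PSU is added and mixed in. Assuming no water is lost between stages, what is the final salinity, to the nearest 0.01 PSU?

Weighted by volume,
Initial salt = 3,230×122.6 = 395,998
After stage 1: salt = 395,998 + 21,700×106.7 = 2,711,388; volume = 24,930 m³; S = 108.76 PSU
After stage 2: salt = 2,711,388 + 5,670×0.5 = 2,714,223; volume = 30,600 m³; S = 88.7 PSU
After stage 3: salt = 2,714,223 + 37,100×89.8 = 6,045,803; volume = 67,700 m³
S = 6,045,803 / 67,700 = 89.3029 PSU

89.30 PSU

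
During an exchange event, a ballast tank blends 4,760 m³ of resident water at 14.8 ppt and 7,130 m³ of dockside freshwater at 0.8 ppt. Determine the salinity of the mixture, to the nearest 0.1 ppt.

Conserving salt mass:
salt = 4,760×14.8 + 7,130×0.8 = 70,448 + 5,704 = 76,152
volume = 4,760 + 7,130 = 11,890 m³
S = 76,152 / 11,890 = 6.405 ppt

6.4 ppt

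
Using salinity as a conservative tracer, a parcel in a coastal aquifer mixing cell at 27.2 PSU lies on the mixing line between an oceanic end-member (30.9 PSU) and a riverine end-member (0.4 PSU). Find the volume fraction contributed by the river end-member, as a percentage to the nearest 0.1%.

12.1%

Let f be the freshwater fraction. Salt balance per unit volume:
f×0.4 + (1−f)×30.9 = 27.2
f = (30.9 − 27.2) / (30.9 − 0.4) = 3.7/30.5 = 0.1213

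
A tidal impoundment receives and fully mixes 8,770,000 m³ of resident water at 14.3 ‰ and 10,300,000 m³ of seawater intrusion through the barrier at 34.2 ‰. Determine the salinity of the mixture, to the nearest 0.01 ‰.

Conserving salt mass:
salt = 8,770,000×14.3 + 10,300,000×34.2 = 125,411,000 + 352,260,000 = 477,671,000
volume = 8,770,000 + 10,300,000 = 19,070,000 m³
S = 477,671,000 / 19,070,000 = 25.0483 ‰

25.05 ‰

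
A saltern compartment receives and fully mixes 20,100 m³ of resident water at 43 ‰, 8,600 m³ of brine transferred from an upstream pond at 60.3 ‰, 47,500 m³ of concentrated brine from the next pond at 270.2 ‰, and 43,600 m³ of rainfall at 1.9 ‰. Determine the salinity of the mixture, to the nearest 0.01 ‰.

119.37 ‰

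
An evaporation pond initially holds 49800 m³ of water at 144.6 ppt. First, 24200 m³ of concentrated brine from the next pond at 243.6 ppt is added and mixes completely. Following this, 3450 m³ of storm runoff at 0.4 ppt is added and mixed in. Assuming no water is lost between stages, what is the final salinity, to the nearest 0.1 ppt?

Salt balance:
Initial salt = 49,800×144.6 = 7,201,080
After stage 1: salt = 7,201,080 + 24,200×243.6 = 13,096,200; volume = 74,000 m³; S = 176.976 ppt
After stage 2: salt = 13,096,200 + 3,450×0.4 = 13,097,580; volume = 77,450 m³
S = 13,097,580 / 77,450 = 169.1101 ppt

169.1 ppt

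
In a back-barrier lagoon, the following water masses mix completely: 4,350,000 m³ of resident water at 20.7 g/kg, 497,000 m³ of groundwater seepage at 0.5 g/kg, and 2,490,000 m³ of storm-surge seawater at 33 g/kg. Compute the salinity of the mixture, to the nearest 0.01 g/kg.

Total salt / total volume:
salt = 4,350,000×20.7 + 497,000×0.5 + 2,490,000×33 = 90,045,000 + 248,500 + 82,170,000 = 172,463,500
volume = 4,350,000 + 497,000 + 2,490,000 = 7,337,000 m³
S = 172,463,500 / 7,337,000 = 23.506 g/kg

23.51 g/kg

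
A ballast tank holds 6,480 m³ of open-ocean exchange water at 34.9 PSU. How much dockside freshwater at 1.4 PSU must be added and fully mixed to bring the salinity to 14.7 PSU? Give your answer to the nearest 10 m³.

Salt balance: 6,480×34.9 + V×1.4 = (6,480+V)×14.7
226,152 + 1.4V = 95,256 + 14.7V
130,896 = 13.3V
V = 9,841.8 m³

9840 m³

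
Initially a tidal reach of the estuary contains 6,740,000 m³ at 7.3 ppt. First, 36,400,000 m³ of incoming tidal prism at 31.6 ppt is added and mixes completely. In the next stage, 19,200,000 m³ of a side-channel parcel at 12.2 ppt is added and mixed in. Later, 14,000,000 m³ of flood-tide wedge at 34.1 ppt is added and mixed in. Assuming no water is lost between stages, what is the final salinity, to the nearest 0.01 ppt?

Total salt / total volume:
Initial salt = 6,740,000×7.3 = 49,202,000
After stage 1: salt = 49,202,000 + 36,400,000×31.6 = 1,199,442,000; volume = 43,140,000 m³; S = 27.803 ppt
After stage 2: salt = 1,199,442,000 + 19,200,000×12.2 = 1,433,682,000; volume = 62,340,000 m³; S = 22.998 ppt
After stage 3: salt = 1,433,682,000 + 14,000,000×34.1 = 1,911,082,000; volume = 76,340,000 m³
S = 1,911,082,000 / 76,340,000 = 25.0338 ppt

25.03 ppt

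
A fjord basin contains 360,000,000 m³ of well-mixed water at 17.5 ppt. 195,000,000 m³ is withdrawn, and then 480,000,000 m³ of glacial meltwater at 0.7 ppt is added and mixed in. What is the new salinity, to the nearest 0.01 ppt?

5.00 ppt

Remaining after removal: 165,000,000 m³ at 17.5 ppt (salt = 2,887,500,000)
After addition: salt = 2,887,500,000 + 480,000,000×0.7 = 3,223,500,000; volume = 645,000,000 m³
S = 3,223,500,000 / 645,000,000 = 4.9977 ppt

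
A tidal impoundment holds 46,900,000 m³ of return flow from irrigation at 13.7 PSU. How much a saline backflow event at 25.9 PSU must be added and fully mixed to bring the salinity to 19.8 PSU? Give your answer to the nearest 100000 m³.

46900000 m³

Salt balance: 46,900,000×13.7 + V×25.9 = (46,900,000+V)×19.8
642,530,000 + 25.9V = 928,620,000 + 19.8V
286,090,000 = 6.1V
V = 46,900,000 m³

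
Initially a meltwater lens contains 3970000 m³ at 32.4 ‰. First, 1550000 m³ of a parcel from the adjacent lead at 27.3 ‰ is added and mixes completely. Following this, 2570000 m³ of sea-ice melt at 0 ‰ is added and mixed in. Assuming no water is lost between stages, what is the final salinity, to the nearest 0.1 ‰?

Salt balance:
Initial salt = 3,970,000×32.4 = 128,628,000
After stage 1: salt = 128,628,000 + 1,550,000×27.3 = 170,943,000; volume = 5,520,000 m³; S = 30.968 ‰
After stage 2: salt = 170,943,000 + 2,570,000×0 = 170,943,000; volume = 8,090,000 m³
S = 170,943,000 / 8,090,000 = 21.1302 ‰

21.1 ‰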